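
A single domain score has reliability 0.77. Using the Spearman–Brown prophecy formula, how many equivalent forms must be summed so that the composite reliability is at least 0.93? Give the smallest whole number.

4

k ≥ ρ*(1−ρ₁)/(ρ₁(1−ρ*)) = 0.93·0.23 / (0.77·0.07) = 3.968.
Smallest integer k = 4.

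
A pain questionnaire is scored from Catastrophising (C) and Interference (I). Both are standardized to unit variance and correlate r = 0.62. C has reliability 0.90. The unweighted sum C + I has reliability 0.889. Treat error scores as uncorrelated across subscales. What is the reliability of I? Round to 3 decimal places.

Var(C+I) = 2 + 2·0.62 = 3.240.
True-score variance = ρ_C + ρ_I + 2·0.62, so 0.889 = (0.90 + ρ_I + 1.24) / 3.240.
ρ_I = 0.889·3.240 − 0.90 − 1.24 = 0.740.

0.740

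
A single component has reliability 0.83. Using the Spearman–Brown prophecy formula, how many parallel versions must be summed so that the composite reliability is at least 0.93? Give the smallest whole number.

k ≥ ρ*(1−ρ₁)/(ρ₁(1−ρ*)) = 0.93·0.17 / (0.83·0.07) = 2.721.
Smallest integer k = 3.

3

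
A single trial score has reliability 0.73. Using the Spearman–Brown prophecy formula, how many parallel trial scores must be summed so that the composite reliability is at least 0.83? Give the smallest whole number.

k ≥ ρ*(1−ρ₁)/(ρ₁(1−ρ*)) = 0.83·0.27 / (0.73·0.17) = 1.806.
Smallest integer k = 2.

2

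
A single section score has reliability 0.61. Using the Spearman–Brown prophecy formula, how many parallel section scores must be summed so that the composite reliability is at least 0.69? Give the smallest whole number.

2

k ≥ ρ*(1−ρ₁)/(ρ₁(1−ρ*)) = 0.69·0.39 / (0.61·0.31) = 1.423.
Smallest integer k = 2.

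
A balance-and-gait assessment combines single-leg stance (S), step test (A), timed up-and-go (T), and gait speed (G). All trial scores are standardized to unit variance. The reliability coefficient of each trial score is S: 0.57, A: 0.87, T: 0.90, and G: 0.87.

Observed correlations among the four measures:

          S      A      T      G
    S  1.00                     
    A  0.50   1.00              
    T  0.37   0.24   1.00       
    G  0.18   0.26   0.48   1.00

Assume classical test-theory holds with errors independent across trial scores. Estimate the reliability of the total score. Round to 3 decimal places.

Var(S+A+T+G) = 4 + 2·[0.50 + 0.37 + 0.18 + 0.24 + 0.26 + 0.48] = 4 + 4.06 = 8.06.
With uncorrelated errors the cross-covariances are all true-score covariance, so they carry over unchanged; only the diagonal terms shrink to ρᵢσᵢ².
True-score variance = [0.57 + 0.87 + 0.90 + 0.87] + 4.06 = 3.21 + 4.06 = 7.27.
Reliability = 7.27 / 8.06 = 0.902.

0.902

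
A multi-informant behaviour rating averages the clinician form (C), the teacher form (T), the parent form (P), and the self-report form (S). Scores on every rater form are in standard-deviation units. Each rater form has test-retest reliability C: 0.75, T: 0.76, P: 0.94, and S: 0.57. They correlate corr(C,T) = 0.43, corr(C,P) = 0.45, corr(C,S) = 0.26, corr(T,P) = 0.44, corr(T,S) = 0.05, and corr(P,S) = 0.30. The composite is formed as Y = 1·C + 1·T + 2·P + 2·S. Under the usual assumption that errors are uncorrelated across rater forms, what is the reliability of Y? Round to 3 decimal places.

0.864

Var(Y) = 1 + 1 + 2² + 2² + 2·[0.43 + 2·0.45 + 2·0.26 + 2·0.44 + 2·0.05 + 4·0.30] = 10 + 8.06 = 18.06.
Because errors are independent across components, Cov(Tᵢ,Tⱼ) = Cov(Xᵢ,Xⱼ); the off-diagonal part of the true-score variance is the same as above.
True-score variance = [0.75 + 0.76 + 2²·0.94 + 2²·0.57] + 8.06 = 7.55 + 8.06 = 15.61.
Reliability = 15.61 / 18.06 = 0.864.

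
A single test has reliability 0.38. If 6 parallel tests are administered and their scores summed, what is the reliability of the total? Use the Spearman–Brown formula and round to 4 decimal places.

ρ_k = kρ / (1 + (k−1)ρ) = 6·0.38 / (1 + 5·0.38) = 2.280 / 2.900 = 0.7862.

0.7862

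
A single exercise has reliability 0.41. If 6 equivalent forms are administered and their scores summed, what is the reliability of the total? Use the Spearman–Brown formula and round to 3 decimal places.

ρ_k = kρ / (1 + (k−1)ρ) = 6·0.41 / (1 + 5·0.41) = 2.460 / 3.050 = 0.807.

0.807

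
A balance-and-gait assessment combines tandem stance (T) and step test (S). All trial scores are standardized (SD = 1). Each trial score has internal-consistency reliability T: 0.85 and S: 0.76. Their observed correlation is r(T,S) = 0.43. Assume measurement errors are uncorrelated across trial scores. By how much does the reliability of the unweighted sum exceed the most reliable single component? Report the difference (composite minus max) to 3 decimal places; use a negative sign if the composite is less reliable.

Var(sum) = 2 + 0.86 = 2.86; true-score variance = 1.61 + 0.86 = 2.47; composite reliability = 0.8636.
Max component reliability = 0.8500.
Difference = 0.8636 − 0.8500 = 0.014.

0.014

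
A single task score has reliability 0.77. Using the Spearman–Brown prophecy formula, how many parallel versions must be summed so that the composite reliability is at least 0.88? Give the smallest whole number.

3

k ≥ ρ*(1−ρ₁)/(ρ₁(1−ρ*)) = 0.88·0.23 / (0.77·0.12) = 2.190.
Smallest integer k = 3.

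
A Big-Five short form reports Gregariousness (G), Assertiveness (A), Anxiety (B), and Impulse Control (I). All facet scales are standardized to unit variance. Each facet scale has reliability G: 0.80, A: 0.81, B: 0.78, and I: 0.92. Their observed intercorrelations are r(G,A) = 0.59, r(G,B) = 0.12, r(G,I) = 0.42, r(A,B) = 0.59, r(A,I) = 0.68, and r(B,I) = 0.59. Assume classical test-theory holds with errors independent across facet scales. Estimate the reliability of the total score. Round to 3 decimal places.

0.931

Var(G+A+B+I) = 4 + 2·[0.59 + 0.12 + 0.42 + 0.59 + 0.68 + 0.59] = 4 + 5.98 = 9.98.
With uncorrelated errors the cross-covariances are all true-score covariance, so they carry over unchanged; only the diagonal terms shrink to ρᵢσᵢ².
True-score variance = [0.80 + 0.81 + 0.78 + 0.92] + 5.98 = 3.31 + 5.98 = 9.29.
Reliability = 9.29 / 9.98 = 0.931.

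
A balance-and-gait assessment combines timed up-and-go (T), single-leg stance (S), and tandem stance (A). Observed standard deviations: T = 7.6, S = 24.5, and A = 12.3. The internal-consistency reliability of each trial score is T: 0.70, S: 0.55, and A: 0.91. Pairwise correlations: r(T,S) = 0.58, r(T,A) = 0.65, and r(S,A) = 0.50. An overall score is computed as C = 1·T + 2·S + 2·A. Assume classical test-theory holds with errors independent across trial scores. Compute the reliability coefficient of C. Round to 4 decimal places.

0.7670

Var(C) = 7.6² + 2²·24.5² + 2²·12.3² + 2·[2·7.6·24.5·0.58 + 2·7.6·12.3·0.65 + 4·24.5·12.3·0.50] = 3063.92 + 1880.43 = 4944.35.
Because errors are independent across components, Cov(Tᵢ,Tⱼ) = Cov(Xᵢ,Xⱼ); the off-diagonal part of the true-score variance is the same as above.
True-score variance = [7.6²·0.70 + 2²·24.5²·0.55 + 2²·12.3²·0.91] + 1880.43 = 1911.68 + 1880.43 = 3792.11.
Reliability = 3792.11 / 4944.35 = 0.7670.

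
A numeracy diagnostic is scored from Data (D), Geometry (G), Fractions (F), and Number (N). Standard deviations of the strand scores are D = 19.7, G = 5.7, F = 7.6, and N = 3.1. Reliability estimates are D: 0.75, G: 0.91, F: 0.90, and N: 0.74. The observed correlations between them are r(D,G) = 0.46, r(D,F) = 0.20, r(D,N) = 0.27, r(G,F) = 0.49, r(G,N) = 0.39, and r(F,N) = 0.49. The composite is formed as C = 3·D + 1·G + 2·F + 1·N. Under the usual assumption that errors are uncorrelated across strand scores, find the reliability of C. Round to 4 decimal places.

Var(C) = 3²·19.7² + 5.7² + 2²·7.6² + 3.1² + 2·[3·19.7·5.7·0.46 + 6·19.7·7.6·0.20 + 3·19.7·3.1·0.27 + 2·5.7·7.6·0.49 + 5.7·3.1·0.39 + 2·7.6·3.1·0.49] = 3765.95 + 913.049 = 4679.
With uncorrelated errors the cross-covariances are all true-score covariance, so they carry over unchanged; only the diagonal terms shrink to ρᵢσᵢ².
True-score variance = [3²·19.7²·0.75 + 5.7²·0.91 + 2²·7.6²·0.90 + 3.1²·0.74] + 913.049 = 2864.22 + 913.049 = 3777.27.
Reliability = 3777.27 / 4679 = 0.8073.

0.8073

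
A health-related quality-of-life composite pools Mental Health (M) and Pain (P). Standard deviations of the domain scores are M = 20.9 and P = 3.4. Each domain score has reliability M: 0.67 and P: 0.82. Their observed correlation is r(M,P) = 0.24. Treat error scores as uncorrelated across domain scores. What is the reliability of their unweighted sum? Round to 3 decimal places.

0.697

Var(M+P) = 20.9² + 3.4² + 2·[20.9·3.4·0.24] = 448.37 + 34.1088 = 482.479.
With uncorrelated errors the cross-covariances are all true-score covariance, so they carry over unchanged; only the diagonal terms shrink to ρᵢσᵢ².
True-score variance = [20.9²·0.67 + 3.4²·0.82] + 34.1088 = 302.142 + 34.1088 = 336.251.
Reliability = 336.251 / 482.479 = 0.697.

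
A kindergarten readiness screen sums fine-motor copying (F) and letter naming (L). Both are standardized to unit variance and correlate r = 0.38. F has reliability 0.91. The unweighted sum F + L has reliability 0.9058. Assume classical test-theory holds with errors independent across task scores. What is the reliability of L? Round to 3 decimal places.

0.830

Var(F+L) = 2 + 2·0.38 = 2.760.
True-score variance = ρ_F + ρ_L + 2·0.38, so 0.9058 = (0.91 + ρ_L + 0.76) / 2.760.
ρ_L = 0.9058·2.760 − 0.91 − 0.76 = 0.830.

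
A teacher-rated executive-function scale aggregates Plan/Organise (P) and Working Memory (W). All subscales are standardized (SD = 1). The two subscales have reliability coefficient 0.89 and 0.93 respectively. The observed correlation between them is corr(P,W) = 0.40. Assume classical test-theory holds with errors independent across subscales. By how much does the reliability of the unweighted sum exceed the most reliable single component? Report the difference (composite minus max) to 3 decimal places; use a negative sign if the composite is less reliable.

0.006

Var(sum) = 2 + 0.8 = 2.8; true-score variance = 1.82 + 0.8 = 2.62; composite reliability = 0.9357.
Max component reliability = 0.9300.
Difference = 0.9357 − 0.9300 = 0.006.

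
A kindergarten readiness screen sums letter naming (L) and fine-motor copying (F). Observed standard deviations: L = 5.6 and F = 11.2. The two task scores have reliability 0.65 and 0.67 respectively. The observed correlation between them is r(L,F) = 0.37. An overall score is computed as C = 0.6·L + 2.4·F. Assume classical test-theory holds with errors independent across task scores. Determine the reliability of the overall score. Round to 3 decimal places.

0.697

Var(C) = 0.6²·5.6² + 2.4²·11.2² + 2·[1.44·5.6·11.2·0.37] = 733.824 + 66.8344 = 800.658.
Under uncorrelated errors the observed covariances equal the true-score covariances, so only the own-variance terms attenuate.
True-score variance = [0.6²·5.6²·0.65 + 2.4²·11.2²·0.67] + 66.8344 = 491.436 + 66.8344 = 558.271.
Reliability = 558.271 / 800.658 = 0.697.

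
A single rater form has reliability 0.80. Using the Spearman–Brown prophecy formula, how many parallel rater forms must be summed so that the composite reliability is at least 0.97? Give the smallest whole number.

k ≥ ρ*(1−ρ₁)/(ρ₁(1−ρ*)) = 0.97·0.20 / (0.80·0.03) = 8.083.
Smallest integer k = 9.

9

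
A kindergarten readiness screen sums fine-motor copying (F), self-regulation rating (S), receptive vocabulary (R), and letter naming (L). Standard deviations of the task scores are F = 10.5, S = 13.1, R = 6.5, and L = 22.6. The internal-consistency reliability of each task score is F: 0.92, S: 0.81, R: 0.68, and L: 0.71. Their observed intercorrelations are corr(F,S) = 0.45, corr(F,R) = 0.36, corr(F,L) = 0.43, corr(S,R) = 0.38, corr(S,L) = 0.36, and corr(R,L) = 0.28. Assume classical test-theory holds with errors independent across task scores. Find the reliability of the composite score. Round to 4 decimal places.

Var(F+S+R+L) = 10.5² + 13.1² + 6.5² + 22.6² + 2·[10.5·13.1·0.45 + 10.5·6.5·0.36 + 10.5·22.6·0.43 + 13.1·6.5·0.38 + 13.1·22.6·0.36 + 6.5·22.6·0.28] = 834.87 + 737.154 = 1572.02.
Because errors are independent across components, Cov(Tᵢ,Tⱼ) = Cov(Xᵢ,Xⱼ); the off-diagonal part of the true-score variance is the same as above.
True-score variance = [10.5²·0.92 + 13.1²·0.81 + 6.5²·0.68 + 22.6²·0.71] + 737.154 = 631.804 + 737.154 = 1368.96.
Reliability = 1368.96 / 1572.02 = 0.8708.

0.8708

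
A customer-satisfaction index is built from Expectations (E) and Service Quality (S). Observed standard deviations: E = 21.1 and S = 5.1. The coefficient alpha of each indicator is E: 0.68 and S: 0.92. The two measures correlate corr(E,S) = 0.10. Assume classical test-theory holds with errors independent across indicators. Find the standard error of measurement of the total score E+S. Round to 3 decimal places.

12.023

Var(total) = 471.22 + 21.522 = 492.742.
True-score variance = 326.672 + 21.522 = 348.194, so reliability = 0.7066.
Error variance = 492.742 − 348.194 = 144.548; SEM = √144.548 = 12.023.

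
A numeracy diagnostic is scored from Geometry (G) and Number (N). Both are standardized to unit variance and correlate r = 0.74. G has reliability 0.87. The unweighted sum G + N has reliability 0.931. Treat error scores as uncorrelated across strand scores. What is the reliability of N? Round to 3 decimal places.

Var(G+N) = 2 + 2·0.74 = 3.480.
True-score variance = ρ_G + ρ_N + 2·0.74, so 0.931 = (0.87 + ρ_N + 1.48) / 3.480.
ρ_N = 0.931·3.480 − 0.87 − 1.48 = 0.890.

0.890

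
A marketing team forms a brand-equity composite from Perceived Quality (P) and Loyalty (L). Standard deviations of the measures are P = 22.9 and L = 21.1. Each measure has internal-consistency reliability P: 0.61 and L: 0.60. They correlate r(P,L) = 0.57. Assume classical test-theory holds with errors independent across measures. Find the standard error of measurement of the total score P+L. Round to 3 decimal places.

19.560

Var(total) = 969.62 + 550.837 = 1520.46.
True-score variance = 587.016 + 550.837 = 1137.85, so reliability = 0.7484.
Error variance = 1520.46 − 1137.85 = 382.604; SEM = √382.604 = 19.560.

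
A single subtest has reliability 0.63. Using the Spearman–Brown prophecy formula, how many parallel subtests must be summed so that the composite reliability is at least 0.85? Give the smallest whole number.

4

k ≥ ρ*(1−ρ₁)/(ρ₁(1−ρ*)) = 0.85·0.37 / (0.63·0.15) = 3.328.
Smallest integer k = 4.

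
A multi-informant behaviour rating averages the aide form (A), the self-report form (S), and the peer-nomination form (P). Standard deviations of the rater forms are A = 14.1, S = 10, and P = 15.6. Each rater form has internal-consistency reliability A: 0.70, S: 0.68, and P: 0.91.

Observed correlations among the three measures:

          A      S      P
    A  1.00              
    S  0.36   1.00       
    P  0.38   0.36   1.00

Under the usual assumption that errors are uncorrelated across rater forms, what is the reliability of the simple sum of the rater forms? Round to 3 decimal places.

Var(A+S+P) = 14.1² + 10² + 15.6² + 2·[14.1·10·0.36 + 14.1·15.6·0.38 + 10·15.6·0.36] = 542.17 + 381.01 = 923.18.
Under uncorrelated errors the observed covariances equal the true-score covariances, so only the own-variance terms attenuate.
True-score variance = [14.1²·0.70 + 10²·0.68 + 15.6²·0.91] + 381.01 = 428.625 + 381.01 = 809.634.
Reliability = 809.634 / 923.18 = 0.877.

0.877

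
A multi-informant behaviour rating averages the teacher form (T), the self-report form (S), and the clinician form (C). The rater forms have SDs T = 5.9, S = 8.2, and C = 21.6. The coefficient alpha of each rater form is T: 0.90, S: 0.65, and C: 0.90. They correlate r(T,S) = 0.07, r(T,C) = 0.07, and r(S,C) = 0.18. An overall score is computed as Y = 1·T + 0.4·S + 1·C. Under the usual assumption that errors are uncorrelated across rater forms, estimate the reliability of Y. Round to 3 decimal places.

0.903

Var(Y) = 5.9² + 0.4²·8.2² + 21.6² + 2·[0.4·5.9·8.2·0.07 + 5.9·21.6·0.07 + 0.4·8.2·21.6·0.18] = 512.128 + 46.0562 = 558.185.
With uncorrelated errors the cross-covariances are all true-score covariance, so they carry over unchanged; only the diagonal terms shrink to ρᵢσᵢ².
True-score variance = [5.9²·0.90 + 0.4²·8.2²·0.65 + 21.6²·0.90] + 46.0562 = 458.226 + 46.0562 = 504.282.
Reliability = 504.282 / 558.185 = 0.903.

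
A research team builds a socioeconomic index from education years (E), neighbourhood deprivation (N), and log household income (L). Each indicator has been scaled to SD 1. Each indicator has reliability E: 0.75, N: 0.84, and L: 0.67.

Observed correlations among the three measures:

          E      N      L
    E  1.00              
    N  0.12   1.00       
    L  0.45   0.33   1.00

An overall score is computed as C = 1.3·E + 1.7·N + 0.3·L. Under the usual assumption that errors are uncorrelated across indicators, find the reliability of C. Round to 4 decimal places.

0.8447

Var(C) = 1.3² + 1.7² + 0.3² + 2·[2.21·0.12 + 0.39·0.45 + 0.51·0.33] = 4.67 + 1.218 = 5.888.
Because errors are independent across components, Cov(Tᵢ,Tⱼ) = Cov(Xᵢ,Xⱼ); the off-diagonal part of the true-score variance is the same as above.
True-score variance = [1.3²·0.75 + 1.7²·0.84 + 0.3²·0.67] + 1.218 = 3.7554 + 1.218 = 4.9734.
Reliability = 4.9734 / 5.888 = 0.8447.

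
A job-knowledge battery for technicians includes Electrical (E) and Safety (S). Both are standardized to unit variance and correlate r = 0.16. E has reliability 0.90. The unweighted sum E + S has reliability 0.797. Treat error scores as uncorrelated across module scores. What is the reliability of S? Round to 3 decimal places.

0.629

Var(E+S) = 2 + 2·0.16 = 2.320.
True-score variance = ρ_E + ρ_S + 2·0.16, so 0.797 = (0.90 + ρ_S + 0.32) / 2.320.
ρ_S = 0.797·2.320 − 0.90 − 0.32 = 0.629.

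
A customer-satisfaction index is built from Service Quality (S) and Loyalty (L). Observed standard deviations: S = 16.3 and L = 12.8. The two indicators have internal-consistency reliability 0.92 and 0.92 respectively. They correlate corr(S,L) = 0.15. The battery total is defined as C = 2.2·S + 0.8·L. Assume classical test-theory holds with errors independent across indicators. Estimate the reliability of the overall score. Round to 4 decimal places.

Var(C) = 2.2²·16.3² + 0.8²·12.8² + 2·[1.76·16.3·12.8·0.15] = 1390.8 + 110.162 = 1500.96.
With uncorrelated errors the cross-covariances are all true-score covariance, so they carry over unchanged; only the diagonal terms shrink to ρᵢσᵢ².
True-score variance = [2.2²·16.3²·0.92 + 0.8²·12.8²·0.92] + 110.162 = 1279.53 + 110.162 = 1389.7.
Reliability = 1389.7 / 1500.96 = 0.9259.

0.9259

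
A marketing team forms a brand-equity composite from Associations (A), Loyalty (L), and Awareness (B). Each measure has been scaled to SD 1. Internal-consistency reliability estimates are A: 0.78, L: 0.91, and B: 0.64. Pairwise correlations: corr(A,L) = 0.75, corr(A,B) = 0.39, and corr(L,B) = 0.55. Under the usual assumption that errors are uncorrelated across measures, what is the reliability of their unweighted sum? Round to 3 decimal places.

0.895

Var(A+L+B) = 3 + 2·[0.75 + 0.39 + 0.55] = 3 + 3.38 = 6.38.
Under uncorrelated errors the observed covariances equal the true-score covariances, so only the own-variance terms attenuate.
True-score variance = [0.78 + 0.91 + 0.64] + 3.38 = 2.33 + 3.38 = 5.71.
Reliability = 5.71 / 6.38 = 0.895.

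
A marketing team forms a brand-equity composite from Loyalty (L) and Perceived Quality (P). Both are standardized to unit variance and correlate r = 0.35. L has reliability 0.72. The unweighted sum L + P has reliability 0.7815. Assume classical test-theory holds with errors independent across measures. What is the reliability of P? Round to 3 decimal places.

0.690

Var(L+P) = 2 + 2·0.35 = 2.700.
True-score variance = ρ_L + ρ_P + 2·0.35, so 0.7815 = (0.72 + ρ_P + 0.70) / 2.700.
ρ_P = 0.7815·2.700 − 0.72 − 0.70 = 0.690.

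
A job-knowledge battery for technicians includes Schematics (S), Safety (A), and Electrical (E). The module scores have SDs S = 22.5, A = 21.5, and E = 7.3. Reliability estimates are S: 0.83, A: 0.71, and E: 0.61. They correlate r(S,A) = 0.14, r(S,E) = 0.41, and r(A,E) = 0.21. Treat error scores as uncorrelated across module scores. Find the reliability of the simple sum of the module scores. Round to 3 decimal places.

0.823

Var(S+A+E) = 22.5² + 21.5² + 7.3² + 2·[22.5·21.5·0.14 + 22.5·7.3·0.41 + 21.5·7.3·0.21] = 1021.79 + 336.054 = 1357.84.
With uncorrelated errors the cross-covariances are all true-score covariance, so they carry over unchanged; only the diagonal terms shrink to ρᵢσᵢ².
True-score variance = [22.5²·0.83 + 21.5²·0.71 + 7.3²·0.61] + 336.054 = 780.892 + 336.054 = 1116.95.
Reliability = 1116.95 / 1357.84 = 0.823.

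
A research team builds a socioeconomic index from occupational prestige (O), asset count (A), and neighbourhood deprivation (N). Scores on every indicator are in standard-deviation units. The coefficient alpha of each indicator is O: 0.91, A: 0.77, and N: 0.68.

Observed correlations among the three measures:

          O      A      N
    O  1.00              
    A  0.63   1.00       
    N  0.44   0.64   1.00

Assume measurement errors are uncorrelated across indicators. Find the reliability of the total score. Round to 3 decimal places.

Var(O+A+N) = 3 + 2·[0.63 + 0.44 + 0.64] = 3 + 3.42 = 6.42.
Because errors are independent across components, Cov(Tᵢ,Tⱼ) = Cov(Xᵢ,Xⱼ); the off-diagonal part of the true-score variance is the same as above.
True-score variance = [0.91 + 0.77 + 0.68] + 3.42 = 2.36 + 3.42 = 5.78.
Reliability = 5.78 / 6.42 = 0.900.

0.900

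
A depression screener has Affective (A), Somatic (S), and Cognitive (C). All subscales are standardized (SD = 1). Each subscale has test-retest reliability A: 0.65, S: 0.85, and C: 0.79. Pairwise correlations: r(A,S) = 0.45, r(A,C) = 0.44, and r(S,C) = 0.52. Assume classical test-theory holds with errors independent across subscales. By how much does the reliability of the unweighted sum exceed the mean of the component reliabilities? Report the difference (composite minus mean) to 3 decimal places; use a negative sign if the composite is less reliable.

Var(sum) = 3 + 2.82 = 5.82; true-score variance = 2.29 + 2.82 = 5.11; composite reliability = 0.8780.
Mean component reliability = 0.7633.
Difference = 0.8780 − 0.7633 = 0.115.

0.115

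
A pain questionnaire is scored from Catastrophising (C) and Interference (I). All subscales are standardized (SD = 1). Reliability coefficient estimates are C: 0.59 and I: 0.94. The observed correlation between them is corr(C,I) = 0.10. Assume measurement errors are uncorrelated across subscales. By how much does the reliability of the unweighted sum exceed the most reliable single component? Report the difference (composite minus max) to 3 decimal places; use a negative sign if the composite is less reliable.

Var(sum) = 2 + 0.2 = 2.2; true-score variance = 1.53 + 0.2 = 1.73; composite reliability = 0.7864.
Max component reliability = 0.9400.
Difference = 0.7864 − 0.9400 = -0.154.

-0.154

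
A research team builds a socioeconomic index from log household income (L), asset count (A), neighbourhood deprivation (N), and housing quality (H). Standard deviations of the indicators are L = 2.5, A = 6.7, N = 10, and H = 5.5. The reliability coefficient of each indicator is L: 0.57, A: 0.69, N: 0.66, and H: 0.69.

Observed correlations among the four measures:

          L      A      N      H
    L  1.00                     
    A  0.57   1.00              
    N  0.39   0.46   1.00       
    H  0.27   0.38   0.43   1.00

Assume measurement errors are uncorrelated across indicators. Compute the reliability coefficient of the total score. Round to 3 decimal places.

0.835

Var(L+A+N+H) = 2.5² + 6.7² + 10² + 5.5² + 2·[2.5·6.7·0.57 + 2.5·10·0.39 + 2.5·5.5·0.27 + 6.7·10·0.46 + 6.7·5.5·0.38 + 10·5.5·0.43] = 181.39 + 182.966 = 364.356.
With uncorrelated errors the cross-covariances are all true-score covariance, so they carry over unchanged; only the diagonal terms shrink to ρᵢσᵢ².
True-score variance = [2.5²·0.57 + 6.7²·0.69 + 10²·0.66 + 5.5²·0.69] + 182.966 = 121.409 + 182.966 = 304.375.
Reliability = 304.375 / 364.356 = 0.835.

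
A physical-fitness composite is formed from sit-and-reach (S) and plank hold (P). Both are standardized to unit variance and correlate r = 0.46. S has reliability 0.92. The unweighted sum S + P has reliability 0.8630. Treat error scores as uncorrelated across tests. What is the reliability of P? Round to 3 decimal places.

Var(S+P) = 2 + 2·0.46 = 2.920.
True-score variance = ρ_S + ρ_P + 2·0.46, so 0.8630 = (0.92 + ρ_P + 0.92) / 2.920.
ρ_P = 0.8630·2.920 − 0.92 − 0.92 = 0.680.

0.680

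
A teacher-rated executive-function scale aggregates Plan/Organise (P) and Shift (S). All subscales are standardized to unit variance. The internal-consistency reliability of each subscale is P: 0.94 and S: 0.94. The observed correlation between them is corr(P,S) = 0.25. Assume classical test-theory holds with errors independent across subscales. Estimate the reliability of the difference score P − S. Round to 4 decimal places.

0.9200

Var(P−S) = 1 + 1 − 2·0.25 = 2 − 0.5 = 1.5.
Under uncorrelated errors the observed covariances equal the true-score covariances, so only the own-variance terms attenuate.
True-score variance = [0.94 + 0.94] − 0.5 = 1.88 − 0.5 = 1.38.
Reliability = 1.38 / 1.5 = 0.9200.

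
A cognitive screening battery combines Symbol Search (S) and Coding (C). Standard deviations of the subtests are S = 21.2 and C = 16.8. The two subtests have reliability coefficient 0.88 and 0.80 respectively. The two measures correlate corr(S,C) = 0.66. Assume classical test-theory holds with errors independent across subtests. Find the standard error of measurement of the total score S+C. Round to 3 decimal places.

Var(total) = 731.68 + 470.131 = 1201.81.
True-score variance = 621.299 + 470.131 = 1091.43, so reliability = 0.9082.
Error variance = 1201.81 − 1091.43 = 110.381; SEM = √110.381 = 10.506.

10.506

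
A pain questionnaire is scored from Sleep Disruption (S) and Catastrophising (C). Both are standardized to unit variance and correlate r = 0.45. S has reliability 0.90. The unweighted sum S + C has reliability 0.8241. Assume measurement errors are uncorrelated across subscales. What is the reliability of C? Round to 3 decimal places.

Var(S+C) = 2 + 2·0.45 = 2.900.
True-score variance = ρ_S + ρ_C + 2·0.45, so 0.8241 = (0.90 + ρ_C + 0.90) / 2.900.
ρ_C = 0.8241·2.900 − 0.90 − 0.90 = 0.590.

0.590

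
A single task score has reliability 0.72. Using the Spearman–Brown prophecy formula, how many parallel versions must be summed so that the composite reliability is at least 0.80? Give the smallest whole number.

k ≥ ρ*(1−ρ₁)/(ρ₁(1−ρ*)) = 0.80·0.28 / (0.72·0.20) = 1.556.
Smallest integer k = 2.

2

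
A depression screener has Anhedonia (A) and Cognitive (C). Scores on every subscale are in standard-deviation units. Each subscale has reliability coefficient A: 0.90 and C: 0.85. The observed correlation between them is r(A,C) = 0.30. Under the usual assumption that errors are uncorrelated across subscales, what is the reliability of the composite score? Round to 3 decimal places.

Var(A+C) = 2 + 2·[0.30] = 2 + 0.6 = 2.6.
Under uncorrelated errors the observed covariances equal the true-score covariances, so only the own-variance terms attenuate.
True-score variance = [0.90 + 0.85] + 0.6 = 1.75 + 0.6 = 2.35.
Reliability = 2.35 / 2.6 = 0.904.

0.904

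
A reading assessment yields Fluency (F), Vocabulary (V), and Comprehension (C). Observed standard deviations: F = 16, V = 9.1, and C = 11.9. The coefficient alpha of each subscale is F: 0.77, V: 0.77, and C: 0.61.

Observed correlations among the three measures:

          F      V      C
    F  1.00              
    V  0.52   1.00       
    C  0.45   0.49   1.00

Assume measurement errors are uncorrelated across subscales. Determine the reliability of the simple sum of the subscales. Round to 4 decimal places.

Var(F+V+C) = 16² + 9.1² + 11.9² + 2·[16·9.1·0.52 + 16·11.9·0.45 + 9.1·11.9·0.49] = 480.42 + 428.908 = 909.328.
Under uncorrelated errors the observed covariances equal the true-score covariances, so only the own-variance terms attenuate.
True-score variance = [16²·0.77 + 9.1²·0.77 + 11.9²·0.61] + 428.908 = 347.266 + 428.908 = 776.174.
Reliability = 776.174 / 909.328 = 0.8536.

0.8536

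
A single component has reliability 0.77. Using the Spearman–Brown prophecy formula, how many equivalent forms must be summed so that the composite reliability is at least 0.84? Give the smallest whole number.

2

k ≥ ρ*(1−ρ₁)/(ρ₁(1−ρ*)) = 0.84·0.23 / (0.77·0.16) = 1.568.
Smallest integer k = 2.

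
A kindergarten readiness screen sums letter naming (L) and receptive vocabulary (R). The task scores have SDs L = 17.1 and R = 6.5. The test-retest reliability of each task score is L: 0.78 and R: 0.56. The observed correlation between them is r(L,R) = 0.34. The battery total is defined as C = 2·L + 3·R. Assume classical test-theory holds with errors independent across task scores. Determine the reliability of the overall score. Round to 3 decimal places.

0.788

Var(C) = 2²·17.1² + 3²·6.5² + 2·[6·17.1·6.5·0.34] = 1549.89 + 453.492 = 2003.38.
Because errors are independent across components, Cov(Tᵢ,Tⱼ) = Cov(Xᵢ,Xⱼ); the off-diagonal part of the true-score variance is the same as above.
True-score variance = [2²·17.1²·0.78 + 3²·6.5²·0.56] + 453.492 = 1125.26 + 453.492 = 1578.75.
Reliability = 1578.75 / 2003.38 = 0.788.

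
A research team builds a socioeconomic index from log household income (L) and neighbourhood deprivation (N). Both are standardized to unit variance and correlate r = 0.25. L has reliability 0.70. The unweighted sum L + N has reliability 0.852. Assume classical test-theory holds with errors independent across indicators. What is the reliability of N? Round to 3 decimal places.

0.930

Var(L+N) = 2 + 2·0.25 = 2.500.
True-score variance = ρ_L + ρ_N + 2·0.25, so 0.852 = (0.70 + ρ_N + 0.50) / 2.500.
ρ_N = 0.852·2.500 − 0.70 − 0.50 = 0.930.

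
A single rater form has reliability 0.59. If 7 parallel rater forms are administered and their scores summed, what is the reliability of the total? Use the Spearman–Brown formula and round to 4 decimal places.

0.9097

ρ_k = kρ / (1 + (k−1)ρ) = 7·0.59 / (1 + 6·0.59) = 4.130 / 4.540 = 0.9097.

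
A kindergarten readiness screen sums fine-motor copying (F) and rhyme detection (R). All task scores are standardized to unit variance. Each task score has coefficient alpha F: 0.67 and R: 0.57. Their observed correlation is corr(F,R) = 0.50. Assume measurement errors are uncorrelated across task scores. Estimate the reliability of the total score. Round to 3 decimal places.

0.747

Var(F+R) = 2 + 2·[0.50] = 2 + 1 = 3.
Under uncorrelated errors the observed covariances equal the true-score covariances, so only the own-variance terms attenuate.
True-score variance = [0.67 + 0.57] + 1 = 1.24 + 1 = 2.24.
Reliability = 2.24 / 3 = 0.747.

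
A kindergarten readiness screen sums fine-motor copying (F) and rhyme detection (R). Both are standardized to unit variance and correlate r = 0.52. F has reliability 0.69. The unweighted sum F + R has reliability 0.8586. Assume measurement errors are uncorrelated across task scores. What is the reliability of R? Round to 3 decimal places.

Var(F+R) = 2 + 2·0.52 = 3.040.
True-score variance = ρ_F + ρ_R + 2·0.52, so 0.8586 = (0.69 + ρ_R + 1.04) / 3.040.
ρ_R = 0.8586·3.040 − 0.69 − 1.04 = 0.880.

0.880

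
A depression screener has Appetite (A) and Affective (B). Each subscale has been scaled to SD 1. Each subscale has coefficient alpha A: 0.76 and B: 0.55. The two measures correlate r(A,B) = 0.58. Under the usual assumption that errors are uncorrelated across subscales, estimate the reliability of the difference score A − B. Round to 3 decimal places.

0.179

Var(A−B) = 1 + 1 − 2·0.58 = 2 − 1.16 = 0.84.
Under uncorrelated errors the observed covariances equal the true-score covariances, so only the own-variance terms attenuate.
True-score variance = [0.76 + 0.55] − 1.16 = 1.31 − 1.16 = 0.15.
Reliability = 0.15 / 0.84 = 0.179.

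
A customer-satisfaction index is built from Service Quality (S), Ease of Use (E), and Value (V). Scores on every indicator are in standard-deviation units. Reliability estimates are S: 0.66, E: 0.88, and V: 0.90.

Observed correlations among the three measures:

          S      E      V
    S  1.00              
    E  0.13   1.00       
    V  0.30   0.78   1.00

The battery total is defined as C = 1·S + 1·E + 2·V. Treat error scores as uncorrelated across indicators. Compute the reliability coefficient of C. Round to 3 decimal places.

0.919

Var(C) = 1 + 1 + 2² + 2·[0.13 + 2·0.30 + 2·0.78] = 6 + 4.58 = 10.58.
Under uncorrelated errors the observed covariances equal the true-score covariances, so only the own-variance terms attenuate.
True-score variance = [0.66 + 0.88 + 2²·0.90] + 4.58 = 5.14 + 4.58 = 9.72.
Reliability = 9.72 / 10.58 = 0.919.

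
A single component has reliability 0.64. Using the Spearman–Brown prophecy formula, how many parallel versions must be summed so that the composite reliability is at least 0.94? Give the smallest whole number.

9

k ≥ ρ*(1−ρ₁)/(ρ₁(1−ρ*)) = 0.94·0.36 / (0.64·0.06) = 8.812.
Smallest integer k = 9.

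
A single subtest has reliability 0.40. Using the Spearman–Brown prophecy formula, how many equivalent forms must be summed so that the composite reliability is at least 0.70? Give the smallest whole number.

4

k ≥ ρ*(1−ρ₁)/(ρ₁(1−ρ*)) = 0.70·0.60 / (0.40·0.30) = 3.500.
Smallest integer k = 4.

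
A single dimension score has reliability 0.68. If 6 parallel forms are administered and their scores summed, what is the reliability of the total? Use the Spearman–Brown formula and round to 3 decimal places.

0.927

ρ_k = kρ / (1 + (k−1)ρ) = 6·0.68 / (1 + 5·0.68) = 4.080 / 4.400 = 0.927.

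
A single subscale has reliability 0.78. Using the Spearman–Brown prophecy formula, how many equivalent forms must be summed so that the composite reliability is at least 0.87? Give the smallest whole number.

2

k ≥ ρ*(1−ρ₁)/(ρ₁(1−ρ*)) = 0.87·0.22 / (0.78·0.13) = 1.888.
Smallest integer k = 2.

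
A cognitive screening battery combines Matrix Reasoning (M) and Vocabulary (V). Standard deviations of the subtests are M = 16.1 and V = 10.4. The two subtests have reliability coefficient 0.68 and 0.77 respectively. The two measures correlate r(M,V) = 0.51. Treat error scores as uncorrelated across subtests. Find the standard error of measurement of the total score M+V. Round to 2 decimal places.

Var(total) = 367.37 + 170.789 = 538.159.
True-score variance = 259.546 + 170.789 = 430.335, so reliability = 0.7996.
Error variance = 538.159 − 430.335 = 107.824; SEM = √107.824 = 10.38.

10.38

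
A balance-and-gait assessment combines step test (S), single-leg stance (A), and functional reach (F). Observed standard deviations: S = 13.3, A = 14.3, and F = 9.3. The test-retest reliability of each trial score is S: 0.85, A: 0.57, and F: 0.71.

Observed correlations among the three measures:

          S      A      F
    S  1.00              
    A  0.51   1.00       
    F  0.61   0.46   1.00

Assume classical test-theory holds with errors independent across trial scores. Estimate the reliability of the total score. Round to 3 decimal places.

Var(S+A+F) = 13.3² + 14.3² + 9.3² + 2·[13.3·14.3·0.51 + 13.3·9.3·0.61 + 14.3·9.3·0.46] = 467.87 + 467.246 = 935.116.
Under uncorrelated errors the observed covariances equal the true-score covariances, so only the own-variance terms attenuate.
True-score variance = [13.3²·0.85 + 14.3²·0.57 + 9.3²·0.71] + 467.246 = 328.324 + 467.246 = 795.57.
Reliability = 795.57 / 935.116 = 0.851.

0.851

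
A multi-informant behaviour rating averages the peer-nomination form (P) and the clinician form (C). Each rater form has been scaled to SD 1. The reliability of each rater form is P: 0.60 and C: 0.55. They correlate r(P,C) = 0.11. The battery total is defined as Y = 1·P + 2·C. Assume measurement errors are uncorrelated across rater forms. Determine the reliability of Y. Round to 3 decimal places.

Var(Y) = 1 + 2² + 2·[2·0.11] = 5 + 0.44 = 5.44.
Under uncorrelated errors the observed covariances equal the true-score covariances, so only the own-variance terms attenuate.
True-score variance = [0.60 + 2²·0.55] + 0.44 = 2.8 + 0.44 = 3.24.
Reliability = 3.24 / 5.44 = 0.596.

0.596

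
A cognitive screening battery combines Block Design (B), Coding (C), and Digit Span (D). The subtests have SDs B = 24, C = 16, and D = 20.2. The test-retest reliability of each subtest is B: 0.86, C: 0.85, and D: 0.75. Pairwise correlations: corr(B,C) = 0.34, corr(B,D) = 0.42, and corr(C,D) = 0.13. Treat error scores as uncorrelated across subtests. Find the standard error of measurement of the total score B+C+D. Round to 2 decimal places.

14.87

Var(total) = 1240.04 + 752.384 = 1992.42.
True-score variance = 1018.99 + 752.384 = 1771.37, so reliability = 0.8891.
Error variance = 1992.42 − 1771.37 = 221.05; SEM = √221.05 = 14.87.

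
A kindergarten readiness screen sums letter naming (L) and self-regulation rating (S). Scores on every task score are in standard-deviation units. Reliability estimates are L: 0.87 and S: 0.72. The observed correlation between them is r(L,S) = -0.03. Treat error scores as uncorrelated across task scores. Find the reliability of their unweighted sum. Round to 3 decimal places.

0.789

Var(L+S) = 2 + 2·[(-0.03)] = 2 − 0.06 = 1.94.
With uncorrelated errors the cross-covariances are all true-score covariance, so they carry over unchanged; only the diagonal terms shrink to ρᵢσᵢ².
True-score variance = [0.87 + 0.72] − 0.06 = 1.59 − 0.06 = 1.53.
Reliability = 1.53 / 1.94 = 0.789.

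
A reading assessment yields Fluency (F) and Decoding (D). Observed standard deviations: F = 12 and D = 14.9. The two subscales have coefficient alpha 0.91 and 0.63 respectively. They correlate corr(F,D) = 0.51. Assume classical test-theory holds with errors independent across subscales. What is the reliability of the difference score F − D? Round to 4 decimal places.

0.4821

Var(F−D) = 12² + 14.9² − 2·12·14.9·0.51 = 366.01 − 182.376 = 183.634.
With uncorrelated errors the cross-covariances are all true-score covariance, so they carry over unchanged; only the diagonal terms shrink to ρᵢσᵢ².
True-score variance = [12²·0.91 + 14.9²·0.63] − 182.376 = 270.906 − 182.376 = 88.5303.
Reliability = 88.5303 / 183.634 = 0.4821.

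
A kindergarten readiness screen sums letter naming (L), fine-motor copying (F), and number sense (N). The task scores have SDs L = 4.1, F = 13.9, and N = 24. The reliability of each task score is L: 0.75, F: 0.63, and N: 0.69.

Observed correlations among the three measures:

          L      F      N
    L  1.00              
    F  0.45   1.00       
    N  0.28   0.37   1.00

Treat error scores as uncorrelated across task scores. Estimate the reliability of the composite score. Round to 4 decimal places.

Var(L+F+N) = 4.1² + 13.9² + 24² + 2·[4.1·13.9·0.45 + 4.1·24·0.28 + 13.9·24·0.37] = 786.02 + 353.259 = 1139.28.
Under uncorrelated errors the observed covariances equal the true-score covariances, so only the own-variance terms attenuate.
True-score variance = [4.1²·0.75 + 13.9²·0.63 + 24²·0.69] + 353.259 = 531.77 + 353.259 = 885.029.
Reliability = 885.029 / 1139.28 = 0.7768.

0.7768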